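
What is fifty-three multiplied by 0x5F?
Convert fifty-three (English words) → 53 (decimal)
Convert 0x5F (hexadecimal) → 5×16 + 15 = 95 (decimal)
Compute 53 × 95 = 5035
5035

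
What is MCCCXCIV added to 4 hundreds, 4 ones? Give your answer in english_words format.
Convert MCCCXCIV (Roman numeral) → 1000 + 100 + 100 + 100 + 90 + 4 = 1394 (decimal)
Convert 4 hundreds, 4 ones (place-value notation) → 4×100 + 4 = 404 (decimal)
Compute 1394 + 404 = 1798
Convert 1798 (decimal) → 1798 = 1×1000 + 7×100 + 98 → one thousand seven hundred ninety-eight (English words)
one thousand seven hundred ninety-eight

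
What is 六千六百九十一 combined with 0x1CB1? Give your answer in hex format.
Convert 六千六百九十一 (Chinese numeral) → 6×1000 + 6×100 + 9×10 + 1 = 6691 (decimal)
Convert 0x1CB1 (hexadecimal) → 1×4096 + 12×256 + 11×16 + 1 = 7345 (decimal)
Compute 6691 + 7345 = 14036
Convert 14036 (decimal) → 14036 = 3×4096 + 6×256 + 13×16 + 4 → 0x36D4 (hexadecimal)
0x36D4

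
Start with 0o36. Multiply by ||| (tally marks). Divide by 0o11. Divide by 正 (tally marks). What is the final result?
Convert 0o36 (octal) → 3×8 + 6 = 30 (decimal)
Start: 30
Convert ||| (tally marks) → 3 (decimal)
30 × 3 = 90
Convert 0o11 (octal) → 1×8 + 1 = 9 (decimal)
90 ÷ 9 = 10
Convert 正 (tally marks) → 5 (decimal)
10 ÷ 5 = 2
2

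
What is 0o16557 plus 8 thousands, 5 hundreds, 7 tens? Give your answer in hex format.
Convert 0o16557 (octal) → 1×4096 + 6×512 + 5×64 + 5×8 + 7 = 7535 (decimal)
Convert 8 thousands, 5 hundreds, 7 tens (place-value notation) → 8×1000 + 5×100 + 7×10 = 8570 (decimal)
Compute 7535 + 8570 = 16105
Convert 16105 (decimal) → 16105 = 3×4096 + 14×256 + 14×16 + 9 → 0x3EE9 (hexadecimal)
0x3EE9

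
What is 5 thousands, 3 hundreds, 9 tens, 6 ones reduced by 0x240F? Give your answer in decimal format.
Convert 5 thousands, 3 hundreds, 9 tens, 6 ones (place-value notation) → 5×1000 + 3×100 + 9×10 + 6 = 5396 (decimal)
Convert 0x240F (hexadecimal) → 2×4096 + 4×256 + 15 = 9231 (decimal)
Compute 5396 - 9231 = -3835
-3835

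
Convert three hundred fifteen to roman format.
Convert three hundred fifteen (English words) → 3×100 + 15 = 315 (decimal)
Convert 315 (decimal) → 315 = 100 + 100 + 100 + 10 + 5 → CCCXV (Roman numeral)
CCCXV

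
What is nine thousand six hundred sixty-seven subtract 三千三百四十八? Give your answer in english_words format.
Convert nine thousand six hundred sixty-seven (English words) → 9×1000 + 6×100 + 67 = 9667 (decimal)
Convert 三千三百四十八 (Chinese numeral) → 3×1000 + 3×100 + 4×10 + 8 = 3348 (decimal)
Compute 9667 - 3348 = 6319
Convert 6319 (decimal) → 6319 = 6×1000 + 3×100 + 19 → six thousand three hundred nineteen (English words)
six thousand three hundred nineteen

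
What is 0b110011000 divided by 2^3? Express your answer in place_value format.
Convert 0b110011000 (binary) → 256 + 128 + 16 + 8 = 408 (decimal)
Convert 2^3 (power) → 8 (decimal)
Compute 408 ÷ 8 = 51
Convert 51 (decimal) → 51 = 5×10 + 1 → 5 tens, 1 one (place-value notation)
5 tens, 1 one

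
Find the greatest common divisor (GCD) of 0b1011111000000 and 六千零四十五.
Convert 0b1011111000000 (binary) → 4096 + 1024 + 512 + 256 + 128 + 64 = 6080 (decimal)
Convert 六千零四十五 (Chinese numeral) → 6×1000 + 4×10 + 5 = 6045 (decimal)
Compute gcd(6080, 6045) = 5
5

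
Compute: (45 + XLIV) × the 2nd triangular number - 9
Convert XLIV (Roman numeral) → 40 + 4 = 44 (decimal)
Convert the 2nd triangular number (triangular index) → 2×3/2 = 3 (decimal)
Expression in decimal: (45 + 44) × 3 - 9
Parentheses first: 45 + 44 = 89
Multiply: 89 × 3 = 267
Subtract: 267 - 9 = 258
258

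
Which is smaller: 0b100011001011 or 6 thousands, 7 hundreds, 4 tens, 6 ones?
Convert 0b100011001011 (binary) → 2048 + 128 + 64 + 8 + 2 + 1 = 2251 (decimal)
Convert 6 thousands, 7 hundreds, 4 tens, 6 ones (place-value notation) → 6×1000 + 7×100 + 4×10 + 6 = 6746 (decimal)
Compare 2251 vs 6746: smaller = 2251
2251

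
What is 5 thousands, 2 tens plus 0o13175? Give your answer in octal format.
Convert 5 thousands, 2 tens (place-value notation) → 5×1000 + 2×10 = 5020 (decimal)
Convert 0o13175 (octal) → 1×4096 + 3×512 + 1×64 + 7×8 + 5 = 5757 (decimal)
Compute 5020 + 5757 = 10777
Convert 10777 (decimal) → 10777 = 2×4096 + 5×512 + 3×8 + 1 → 0o25031 (octal)
0o25031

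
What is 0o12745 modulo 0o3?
Convert 0o12745 (octal) → 1×4096 + 2×512 + 7×64 + 4×8 + 5 = 5605 (decimal)
Convert 0o3 (octal) → 3 (decimal)
Compute 5605 mod 3 = 1
1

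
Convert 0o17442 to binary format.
Convert 0o17442 (octal) → 1×4096 + 7×512 + 4×64 + 4×8 + 2 = 7970 (decimal)
Convert 7970 (decimal) → 7970 = 4096 + 2048 + 1024 + 512 + 256 + 32 + 2 → 0b1111100100010 (binary)
0b1111100100010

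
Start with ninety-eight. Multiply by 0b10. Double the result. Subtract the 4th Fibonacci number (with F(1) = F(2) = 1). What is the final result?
Convert ninety-eight (English words) → 98 (decimal)
Start: 98
Convert 0b10 (binary) → 2 (decimal)
98 × 2 = 196
196 × 2 = 392
Convert the 4th Fibonacci number (with F(1) = F(2) = 1) (Fibonacci index) → 1, 1, 2, 3 → 3 (decimal)
392 - 3 = 389
389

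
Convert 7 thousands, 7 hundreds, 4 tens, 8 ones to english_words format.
Convert 7 thousands, 7 hundreds, 4 tens, 8 ones (place-value notation) → 7×1000 + 7×100 + 4×10 + 8 = 7748 (decimal)
Convert 7748 (decimal) → 7748 = 7×1000 + 7×100 + 48 → seven thousand seven hundred forty-eight (English words)
seven thousand seven hundred forty-eight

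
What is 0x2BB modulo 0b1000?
Convert 0x2BB (hexadecimal) → 2×256 + 11×16 + 11 = 699 (decimal)
Convert 0b1000 (binary) → 8 (decimal)
Compute 699 mod 8 = 3
3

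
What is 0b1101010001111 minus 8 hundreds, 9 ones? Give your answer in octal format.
Convert 0b1101010001111 (binary) → 4096 + 2048 + 512 + 128 + 8 + 4 + 2 + 1 = 6799 (decimal)
Convert 8 hundreds, 9 ones (place-value notation) → 8×100 + 9 = 809 (decimal)
Compute 6799 - 809 = 5990
Convert 5990 (decimal) → 5990 = 1×4096 + 3×512 + 5×64 + 4×8 + 6 → 0o13546 (octal)
0o13546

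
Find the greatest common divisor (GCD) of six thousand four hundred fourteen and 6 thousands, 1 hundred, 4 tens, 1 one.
Convert six thousand four hundred fourteen (English words) → 6×1000 + 4×100 + 14 = 6414 (decimal)
Convert 6 thousands, 1 hundred, 4 tens, 1 one (place-value notation) → 6×1000 + 1×100 + 4×10 + 1 = 6141 (decimal)
Compute gcd(6414, 6141) = 3
3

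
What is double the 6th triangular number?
The 6th triangular number = 6×7/2 = 21
Compute 21 × 2 = 42
42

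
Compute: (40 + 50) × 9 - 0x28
Convert 0x28 (hexadecimal) → 2×16 + 8 = 40 (decimal)
Expression in decimal: (40 + 50) × 9 - 40
Parentheses first: 40 + 50 = 90
Multiply: 90 × 9 = 810
Subtract: 810 - 40 = 770
770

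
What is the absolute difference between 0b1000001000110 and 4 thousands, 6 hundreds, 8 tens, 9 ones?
Convert 0b1000001000110 (binary) → 4096 + 64 + 4 + 2 = 4166 (decimal)
Convert 4 thousands, 6 hundreds, 8 tens, 9 ones (place-value notation) → 4×1000 + 6×100 + 8×10 + 9 = 4689 (decimal)
Compute |4166 - 4689| = 523
523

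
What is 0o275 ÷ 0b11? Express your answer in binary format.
Convert 0o275 (octal) → 2×64 + 7×8 + 5 = 189 (decimal)
Convert 0b11 (binary) → 2 + 1 = 3 (decimal)
Compute 189 ÷ 3 = 63
Convert 63 (decimal) → 63 = 32 + 16 + 8 + 4 + 2 + 1 → 0b111111 (binary)
0b111111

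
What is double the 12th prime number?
The 12th prime number = 37
Compute 37 × 2 = 74
74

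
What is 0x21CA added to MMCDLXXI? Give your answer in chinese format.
Convert 0x21CA (hexadecimal) → 2×4096 + 1×256 + 12×16 + 10 = 8650 (decimal)
Convert MMCDLXXI (Roman numeral) → 1000 + 1000 + 400 + 50 + 10 + 10 + 1 = 2471 (decimal)
Compute 8650 + 2471 = 11121
Convert 11121 (decimal) → 11121 = 1×10000 + 1×1000 + 1×100 + 2×10 + 1 → 一万一千一百二十一 (Chinese numeral)
一万一千一百二十一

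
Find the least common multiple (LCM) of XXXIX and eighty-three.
Convert XXXIX (Roman numeral) → 10 + 10 + 10 + 9 = 39 (decimal)
Convert eighty-three (English words) → 83 (decimal)
Compute lcm(39, 83) = 3237
3237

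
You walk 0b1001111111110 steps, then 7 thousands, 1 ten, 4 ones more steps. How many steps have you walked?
Convert 0b1001111111110 (binary) → 4096 + 512 + 256 + 128 + 64 + 32 + 16 + 8 + 4 + 2 = 5118 (decimal)
Convert 7 thousands, 1 ten, 4 ones (place-value notation) → 7×1000 + 1×10 + 4 = 7014 (decimal)
Compute 5118 + 7014 = 12132
12132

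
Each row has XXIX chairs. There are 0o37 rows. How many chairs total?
Convert XXIX (Roman numeral) → 10 + 10 + 9 = 29 (decimal)
Convert 0o37 (octal) → 3×8 + 7 = 31 (decimal)
Compute 29 × 31 = 899
899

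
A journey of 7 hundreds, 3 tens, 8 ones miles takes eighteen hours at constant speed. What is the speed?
Convert 7 hundreds, 3 tens, 8 ones (place-value notation) → 7×100 + 3×10 + 8 = 738 (decimal)
Convert eighteen (English words) → 18 (decimal)
Compute 738 ÷ 18 = 41
41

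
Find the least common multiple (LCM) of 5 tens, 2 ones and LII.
Convert 5 tens, 2 ones (place-value notation) → 5×10 + 2 = 52 (decimal)
Convert LII (Roman numeral) → 50 + 1 + 1 = 52 (decimal)
Compute lcm(52, 52) = 52
52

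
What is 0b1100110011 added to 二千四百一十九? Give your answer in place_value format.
Convert 0b1100110011 (binary) → 512 + 256 + 32 + 16 + 2 + 1 = 819 (decimal)
Convert 二千四百一十九 (Chinese numeral) → 2×1000 + 4×100 + 1×10 + 9 = 2419 (decimal)
Compute 819 + 2419 = 3238
Convert 3238 (decimal) → 3238 = 3×1000 + 2×100 + 3×10 + 8 → 3 thousands, 2 hundreds, 3 tens, 8 ones (place-value notation)
3 thousands, 2 hundreds, 3 tens, 8 ones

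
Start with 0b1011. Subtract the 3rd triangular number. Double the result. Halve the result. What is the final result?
Convert 0b1011 (binary) → 8 + 2 + 1 = 11 (decimal)
Start: 11
Convert the 3rd triangular number (triangular index) → 3×4/2 = 6 (decimal)
11 - 6 = 5
5 × 2 = 10
10 ÷ 2 = 5
5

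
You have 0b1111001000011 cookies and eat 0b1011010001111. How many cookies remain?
Convert 0b1111001000011 (binary) → 4096 + 2048 + 1024 + 512 + 64 + 2 + 1 = 7747 (decimal)
Convert 0b1011010001111 (binary) → 4096 + 1024 + 512 + 128 + 8 + 4 + 2 + 1 = 5775 (decimal)
Compute 7747 - 5775 = 1972
1972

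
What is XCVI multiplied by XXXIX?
Convert XCVI (Roman numeral) → 90 + 5 + 1 = 96 (decimal)
Convert XXXIX (Roman numeral) → 10 + 10 + 10 + 9 = 39 (decimal)
Compute 96 × 39 = 3744
3744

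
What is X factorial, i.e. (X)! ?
Convert X (Roman numeral) → 10 (decimal)
Compute 10! = 3628800
3628800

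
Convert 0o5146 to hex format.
Convert 0o5146 (octal) → 5×512 + 1×64 + 4×8 + 6 = 2662 (decimal)
Convert 2662 (decimal) → 2662 = 10×256 + 6×16 + 6 → 0xA66 (hexadecimal)
0xA66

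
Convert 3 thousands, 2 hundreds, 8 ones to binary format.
Convert 3 thousands, 2 hundreds, 8 ones (place-value notation) → 3×1000 + 2×100 + 8 = 3208 (decimal)
Convert 3208 (decimal) → 3208 = 2048 + 1024 + 128 + 8 → 0b110010001000 (binary)
0b110010001000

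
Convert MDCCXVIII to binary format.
Convert MDCCXVIII (Roman numeral) → 1000 + 500 + 100 + 100 + 10 + 5 + 1 + 1 + 1 = 1718 (decimal)
Convert 1718 (decimal) → 1718 = 1024 + 512 + 128 + 32 + 16 + 4 + 2 → 0b11010110110 (binary)
0b11010110110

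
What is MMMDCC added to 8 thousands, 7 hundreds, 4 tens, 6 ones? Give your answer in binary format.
Convert MMMDCC (Roman numeral) → 1000 + 1000 + 1000 + 500 + 100 + 100 = 3700 (decimal)
Convert 8 thousands, 7 hundreds, 4 tens, 6 ones (place-value notation) → 8×1000 + 7×100 + 4×10 + 6 = 8746 (decimal)
Compute 3700 + 8746 = 12446
Convert 12446 (decimal) → 12446 = 8192 + 4096 + 128 + 16 + 8 + 4 + 2 → 0b11000010011110 (binary)
0b11000010011110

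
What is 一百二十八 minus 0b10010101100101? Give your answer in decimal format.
Convert 一百二十八 (Chinese numeral) → 1×100 + 2×10 + 8 = 128 (decimal)
Convert 0b10010101100101 (binary) → 8192 + 1024 + 256 + 64 + 32 + 4 + 1 = 9573 (decimal)
Compute 128 - 9573 = -9445
-9445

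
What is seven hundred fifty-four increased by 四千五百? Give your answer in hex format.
Convert seven hundred fifty-four (English words) → 7×100 + 54 = 754 (decimal)
Convert 四千五百 (Chinese numeral) → 4×1000 + 5×100 = 4500 (decimal)
Compute 754 + 4500 = 5254
Convert 5254 (decimal) → 5254 = 1×4096 + 4×256 + 8×16 + 6 → 0x1486 (hexadecimal)
0x1486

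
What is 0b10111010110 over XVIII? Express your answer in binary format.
Convert 0b10111010110 (binary) → 1024 + 256 + 128 + 64 + 16 + 4 + 2 = 1494 (decimal)
Convert XVIII (Roman numeral) → 10 + 5 + 1 + 1 + 1 = 18 (decimal)
Compute 1494 ÷ 18 = 83
Convert 83 (decimal) → 83 = 64 + 16 + 2 + 1 → 0b1010011 (binary)
0b1010011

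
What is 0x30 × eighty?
Convert 0x30 (hexadecimal) → 3×16 = 48 (decimal)
Convert eighty (English words) → 80 (decimal)
Compute 48 × 80 = 3840
3840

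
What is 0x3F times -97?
Convert 0x3F (hexadecimal) → 3×16 + 15 = 63 (decimal)
Compute 63 × -97 = -6111
-6111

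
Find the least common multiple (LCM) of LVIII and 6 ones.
Convert LVIII (Roman numeral) → 50 + 5 + 1 + 1 + 1 = 58 (decimal)
Convert 6 ones (place-value notation) → 6 (decimal)
Compute lcm(58, 6) = 174
174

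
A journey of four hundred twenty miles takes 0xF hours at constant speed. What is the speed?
Convert four hundred twenty (English words) → 4×100 + 20 = 420 (decimal)
Convert 0xF (hexadecimal) → 15 (decimal)
Compute 420 ÷ 15 = 28
28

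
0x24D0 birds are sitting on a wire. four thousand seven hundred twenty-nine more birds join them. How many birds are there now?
Convert 0x24D0 (hexadecimal) → 2×4096 + 4×256 + 13×16 = 9424 (decimal)
Convert four thousand seven hundred twenty-nine (English words) → 4×1000 + 7×100 + 29 = 4729 (decimal)
Compute 9424 + 4729 = 14153
14153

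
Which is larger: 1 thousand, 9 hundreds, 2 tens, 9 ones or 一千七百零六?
Convert 1 thousand, 9 hundreds, 2 tens, 9 ones (place-value notation) → 1×1000 + 9×100 + 2×10 + 9 = 1929 (decimal)
Convert 一千七百零六 (Chinese numeral) → 1×1000 + 7×100 + 6 = 1706 (decimal)
Compare 1929 vs 1706: larger = 1929
1929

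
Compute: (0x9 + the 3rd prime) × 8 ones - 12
Convert 0x9 (hexadecimal) → 9 (decimal)
Convert the 3rd prime (prime index) → 5 (decimal)
Convert 8 ones (place-value notation) → 8 (decimal)
Expression in decimal: (9 + 5) × 8 - 12
Parentheses first: 9 + 5 = 14
Multiply: 14 × 8 = 112
Subtract: 112 - 12 = 100
100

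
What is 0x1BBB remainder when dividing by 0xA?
Convert 0x1BBB (hexadecimal) → 1×4096 + 11×256 + 11×16 + 11 = 7099 (decimal)
Convert 0xA (hexadecimal) → 10 (decimal)
Compute 7099 mod 10 = 9
9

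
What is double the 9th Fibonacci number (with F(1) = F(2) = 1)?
The 9th Fibonacci number (with F(1) = F(2) = 1): 1, 1, 2, 3, 5, 8, 13, 21, 34 → 34
Compute 34 × 2 = 68
68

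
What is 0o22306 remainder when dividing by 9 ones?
Convert 0o22306 (octal) → 2×4096 + 2×512 + 3×64 + 6 = 9414 (decimal)
Convert 9 ones (place-value notation) → 9 (decimal)
Compute 9414 mod 9 = 0
0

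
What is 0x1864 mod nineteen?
Convert 0x1864 (hexadecimal) → 1×4096 + 8×256 + 6×16 + 4 = 6244 (decimal)
Convert nineteen (English words) → 19 (decimal)
Compute 6244 mod 19 = 12
12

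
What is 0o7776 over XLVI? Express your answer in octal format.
Convert 0o7776 (octal) → 7×512 + 7×64 + 7×8 + 6 = 4094 (decimal)
Convert XLVI (Roman numeral) → 40 + 5 + 1 = 46 (decimal)
Compute 4094 ÷ 46 = 89
Convert 89 (decimal) → 89 = 1×64 + 3×8 + 1 → 0o131 (octal)
0o131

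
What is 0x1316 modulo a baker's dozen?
Convert 0x1316 (hexadecimal) → 1×4096 + 3×256 + 1×16 + 6 = 4886 (decimal)
Convert a baker's dozen (colloquial) → 13 (decimal)
Compute 4886 mod 13 = 11
11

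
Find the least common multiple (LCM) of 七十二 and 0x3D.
Convert 七十二 (Chinese numeral) → 7×10 + 2 = 72 (decimal)
Convert 0x3D (hexadecimal) → 3×16 + 13 = 61 (decimal)
Compute lcm(72, 61) = 4392
4392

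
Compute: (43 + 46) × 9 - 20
Parentheses first: 43 + 46 = 89
Multiply: 89 × 9 = 801
Subtract: 801 - 20 = 781
781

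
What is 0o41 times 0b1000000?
Convert 0o41 (octal) → 4×8 + 1 = 33 (decimal)
Convert 0b1000000 (binary) → 64 (decimal)
Compute 33 × 64 = 2112
2112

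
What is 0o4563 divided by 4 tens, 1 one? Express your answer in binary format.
Convert 0o4563 (octal) → 4×512 + 5×64 + 6×8 + 3 = 2419 (decimal)
Convert 4 tens, 1 one (place-value notation) → 4×10 + 1 = 41 (decimal)
Compute 2419 ÷ 41 = 59
Convert 59 (decimal) → 59 = 32 + 16 + 8 + 2 + 1 → 0b111011 (binary)
0b111011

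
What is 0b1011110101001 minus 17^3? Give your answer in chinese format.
Convert 0b1011110101001 (binary) → 4096 + 1024 + 512 + 256 + 128 + 32 + 8 + 1 = 6057 (decimal)
Convert 17^3 (power) → 4913 (decimal)
Compute 6057 - 4913 = 1144
Convert 1144 (decimal) → 1144 = 1×1000 + 1×100 + 4×10 + 4 → 一千一百四十四 (Chinese numeral)
一千一百四十四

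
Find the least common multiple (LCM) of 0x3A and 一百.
Convert 0x3A (hexadecimal) → 3×16 + 10 = 58 (decimal)
Convert 一百 (Chinese numeral) → 1×100 = 100 (decimal)
Compute lcm(58, 100) = 2900
2900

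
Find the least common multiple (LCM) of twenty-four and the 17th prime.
Convert twenty-four (English words) → 24 (decimal)
Convert the 17th prime (prime index) → 59 (decimal)
Compute lcm(24, 59) = 1416
1416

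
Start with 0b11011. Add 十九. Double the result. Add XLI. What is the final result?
Convert 0b11011 (binary) → 16 + 8 + 2 + 1 = 27 (decimal)
Start: 27
Convert 十九 (Chinese numeral) → 1×10 + 9 = 19 (decimal)
27 + 19 = 46
46 × 2 = 92
Convert XLI (Roman numeral) → 40 + 1 = 41 (decimal)
92 + 41 = 133
133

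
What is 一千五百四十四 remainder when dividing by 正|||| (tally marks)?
Convert 一千五百四十四 (Chinese numeral) → 1×1000 + 5×100 + 4×10 + 4 = 1544 (decimal)
Convert 正|||| (tally marks) → 5 + 4 = 9 (decimal)
Compute 1544 mod 9 = 5
5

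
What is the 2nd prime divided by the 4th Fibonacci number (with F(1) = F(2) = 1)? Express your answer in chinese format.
Convert the 2nd prime (prime index) → 3 (decimal)
Convert the 4th Fibonacci number (with F(1) = F(2) = 1) (Fibonacci index) → 1, 1, 2, 3 → 3 (decimal)
Compute 3 ÷ 3 = 1
Convert 1 (decimal) → 一 (Chinese numeral)
一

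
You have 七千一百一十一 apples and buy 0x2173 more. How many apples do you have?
Convert 七千一百一十一 (Chinese numeral) → 7×1000 + 1×100 + 1×10 + 1 = 7111 (decimal)
Convert 0x2173 (hexadecimal) → 2×4096 + 1×256 + 7×16 + 3 = 8563 (decimal)
Compute 7111 + 8563 = 15674
15674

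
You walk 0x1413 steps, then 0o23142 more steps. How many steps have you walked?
Convert 0x1413 (hexadecimal) → 1×4096 + 4×256 + 1×16 + 3 = 5139 (decimal)
Convert 0o23142 (octal) → 2×4096 + 3×512 + 1×64 + 4×8 + 2 = 9826 (decimal)
Compute 5139 + 9826 = 14965
14965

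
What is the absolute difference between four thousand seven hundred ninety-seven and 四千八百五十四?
Convert four thousand seven hundred ninety-seven (English words) → 4×1000 + 7×100 + 97 = 4797 (decimal)
Convert 四千八百五十四 (Chinese numeral) → 4×1000 + 8×100 + 5×10 + 4 = 4854 (decimal)
Compute |4797 - 4854| = 57
57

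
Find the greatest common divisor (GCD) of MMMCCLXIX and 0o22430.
Convert MMMCCLXIX (Roman numeral) → 1000 + 1000 + 1000 + 100 + 100 + 50 + 10 + 9 = 3269 (decimal)
Convert 0o22430 (octal) → 2×4096 + 2×512 + 4×64 + 3×8 = 9496 (decimal)
Compute gcd(3269, 9496) = 1
1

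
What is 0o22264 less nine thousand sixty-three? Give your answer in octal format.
Convert 0o22264 (octal) → 2×4096 + 2×512 + 2×64 + 6×8 + 4 = 9396 (decimal)
Convert nine thousand sixty-three (English words) → 9×1000 + 63 = 9063 (decimal)
Compute 9396 - 9063 = 333
Convert 333 (decimal) → 333 = 5×64 + 1×8 + 5 → 0o515 (octal)
0o515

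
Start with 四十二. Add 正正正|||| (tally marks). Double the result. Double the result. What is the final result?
Convert 四十二 (Chinese numeral) → 4×10 + 2 = 42 (decimal)
Start: 42
Convert 正正正|||| (tally marks) → 5 + 5 + 5 + 4 = 19 (decimal)
42 + 19 = 61
61 × 2 = 122
122 × 2 = 244
244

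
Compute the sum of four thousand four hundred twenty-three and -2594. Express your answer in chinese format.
Convert four thousand four hundred twenty-three (English words) → 4×1000 + 4×100 + 23 = 4423 (decimal)
Compute 4423 + -2594 = 1829
Convert 1829 (decimal) → 1829 = 1×1000 + 8×100 + 2×10 + 9 → 一千八百二十九 (Chinese numeral)
一千八百二十九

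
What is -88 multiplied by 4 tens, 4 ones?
Convert 4 tens, 4 ones (place-value notation) → 4×10 + 4 = 44 (decimal)
Compute -88 × 44 = -3872
-3872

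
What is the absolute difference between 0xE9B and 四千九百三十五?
Convert 0xE9B (hexadecimal) → 14×256 + 9×16 + 11 = 3739 (decimal)
Convert 四千九百三十五 (Chinese numeral) → 4×1000 + 9×100 + 3×10 + 5 = 4935 (decimal)
Compute |3739 - 4935| = 1196
1196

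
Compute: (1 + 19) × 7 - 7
Parentheses first: 1 + 19 = 20
Multiply: 20 × 7 = 140
Subtract: 140 - 7 = 133
133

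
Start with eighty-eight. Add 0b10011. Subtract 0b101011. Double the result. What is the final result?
Convert eighty-eight (English words) → 88 (decimal)
Start: 88
Convert 0b10011 (binary) → 16 + 2 + 1 = 19 (decimal)
88 + 19 = 107
Convert 0b101011 (binary) → 32 + 8 + 2 + 1 = 43 (decimal)
107 - 43 = 64
64 × 2 = 128
128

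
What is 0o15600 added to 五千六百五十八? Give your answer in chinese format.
Convert 0o15600 (octal) → 1×4096 + 5×512 + 6×64 = 7040 (decimal)
Convert 五千六百五十八 (Chinese numeral) → 5×1000 + 6×100 + 5×10 + 8 = 5658 (decimal)
Compute 7040 + 5658 = 12698
Convert 12698 (decimal) → 12698 = 1×10000 + 2×1000 + 6×100 + 9×10 + 8 → 一万二千六百九十八 (Chinese numeral)
一万二千六百九十八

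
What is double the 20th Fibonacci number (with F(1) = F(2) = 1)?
The 20th Fibonacci number (with F(1) = F(2) = 1) = 6765
Compute 6765 × 2 = 13530
13530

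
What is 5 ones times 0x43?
Convert 5 ones (place-value notation) → 5 (decimal)
Convert 0x43 (hexadecimal) → 4×16 + 3 = 67 (decimal)
Compute 5 × 67 = 335
335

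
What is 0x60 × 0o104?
Convert 0x60 (hexadecimal) → 6×16 = 96 (decimal)
Convert 0o104 (octal) → 1×64 + 4 = 68 (decimal)
Compute 96 × 68 = 6528
6528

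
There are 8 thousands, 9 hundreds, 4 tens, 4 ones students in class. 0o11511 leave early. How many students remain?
Convert 8 thousands, 9 hundreds, 4 tens, 4 ones (place-value notation) → 8×1000 + 9×100 + 4×10 + 4 = 8944 (decimal)
Convert 0o11511 (octal) → 1×4096 + 1×512 + 5×64 + 1×8 + 1 = 4937 (decimal)
Compute 8944 - 4937 = 4007
4007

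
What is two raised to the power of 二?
Convert two (English words) → 2 (decimal)
Convert 二 (Chinese numeral) → 2 (decimal)
Compute 2 ^ 2 = 4
4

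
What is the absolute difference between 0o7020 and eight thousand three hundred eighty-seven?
Convert 0o7020 (octal) → 7×512 + 2×8 = 3600 (decimal)
Convert eight thousand three hundred eighty-seven (English words) → 8×1000 + 3×100 + 87 = 8387 (decimal)
Compute |3600 - 8387| = 4787
4787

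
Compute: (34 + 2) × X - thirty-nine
Convert X (Roman numeral) → 10 (decimal)
Convert thirty-nine (English words) → 39 (decimal)
Expression in decimal: (34 + 2) × 10 - 39
Parentheses first: 34 + 2 = 36
Multiply: 36 × 10 = 360
Subtract: 360 - 39 = 321
321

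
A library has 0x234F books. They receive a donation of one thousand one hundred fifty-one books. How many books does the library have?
Convert 0x234F (hexadecimal) → 2×4096 + 3×256 + 4×16 + 15 = 9039 (decimal)
Convert one thousand one hundred fifty-one (English words) → 1×1000 + 1×100 + 51 = 1151 (decimal)
Compute 9039 + 1151 = 10190
10190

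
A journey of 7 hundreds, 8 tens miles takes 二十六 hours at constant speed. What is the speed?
Convert 7 hundreds, 8 tens (place-value notation) → 7×100 + 8×10 = 780 (decimal)
Convert 二十六 (Chinese numeral) → 2×10 + 6 = 26 (decimal)
Compute 780 ÷ 26 = 30
30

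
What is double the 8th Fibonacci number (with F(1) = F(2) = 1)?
The 8th Fibonacci number (with F(1) = F(2) = 1): 1, 1, 2, 3, 5, 8, 13, 21 → 21
Compute 21 × 2 = 42
42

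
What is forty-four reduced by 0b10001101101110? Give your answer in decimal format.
Convert forty-four (English words) → 44 (decimal)
Convert 0b10001101101110 (binary) → 8192 + 512 + 256 + 64 + 32 + 8 + 4 + 2 = 9070 (decimal)
Compute 44 - 9070 = -9026
-9026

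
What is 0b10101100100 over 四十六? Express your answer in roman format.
Convert 0b10101100100 (binary) → 1024 + 256 + 64 + 32 + 4 = 1380 (decimal)
Convert 四十六 (Chinese numeral) → 4×10 + 6 = 46 (decimal)
Compute 1380 ÷ 46 = 30
Convert 30 (decimal) → 30 = 10 + 10 + 10 → XXX (Roman numeral)
XXX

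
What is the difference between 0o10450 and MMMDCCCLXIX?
Convert 0o10450 (octal) → 1×4096 + 4×64 + 5×8 = 4392 (decimal)
Convert MMMDCCCLXIX (Roman numeral) → 1000 + 1000 + 1000 + 500 + 100 + 100 + 100 + 50 + 10 + 9 = 3869 (decimal)
Difference: |4392 - 3869| = 523
523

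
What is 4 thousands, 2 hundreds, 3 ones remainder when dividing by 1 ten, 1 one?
Convert 4 thousands, 2 hundreds, 3 ones (place-value notation) → 4×1000 + 2×100 + 3 = 4203 (decimal)
Convert 1 ten, 1 one (place-value notation) → 1×10 + 1 = 11 (decimal)
Compute 4203 mod 11 = 1
1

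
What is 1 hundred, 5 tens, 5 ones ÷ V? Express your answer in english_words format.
Convert 1 hundred, 5 tens, 5 ones (place-value notation) → 1×100 + 5×10 + 5 = 155 (decimal)
Convert V (Roman numeral) → 5 (decimal)
Compute 155 ÷ 5 = 31
Convert 31 (decimal) → thirty-one (English words)
thirty-one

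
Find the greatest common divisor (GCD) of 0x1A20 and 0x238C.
Convert 0x1A20 (hexadecimal) → 1×4096 + 10×256 + 2×16 = 6688 (decimal)
Convert 0x238C (hexadecimal) → 2×4096 + 3×256 + 8×16 + 12 = 9100 (decimal)
Compute gcd(6688, 9100) = 4
4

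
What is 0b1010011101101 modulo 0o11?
Convert 0b1010011101101 (binary) → 4096 + 1024 + 128 + 64 + 32 + 8 + 4 + 1 = 5357 (decimal)
Convert 0o11 (octal) → 1×8 + 1 = 9 (decimal)
Compute 5357 mod 9 = 2
2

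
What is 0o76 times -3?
Convert 0o76 (octal) → 7×8 + 6 = 62 (decimal)
Compute 62 × -3 = -186
-186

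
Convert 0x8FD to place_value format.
Convert 0x8FD (hexadecimal) → 8×256 + 15×16 + 13 = 2301 (decimal)
Convert 2301 (decimal) → 2301 = 2×1000 + 3×100 + 1 → 2 thousands, 3 hundreds, 1 one (place-value notation)
2 thousands, 3 hundreds, 1 one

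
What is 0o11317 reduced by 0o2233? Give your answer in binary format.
Convert 0o11317 (octal) → 1×4096 + 1×512 + 3×64 + 1×8 + 7 = 4815 (decimal)
Convert 0o2233 (octal) → 2×512 + 2×64 + 3×8 + 3 = 1179 (decimal)
Compute 4815 - 1179 = 3636
Convert 3636 (decimal) → 3636 = 2048 + 1024 + 512 + 32 + 16 + 4 → 0b111000110100 (binary)
0b111000110100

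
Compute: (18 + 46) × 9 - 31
Parentheses first: 18 + 46 = 64
Multiply: 64 × 9 = 576
Subtract: 576 - 31 = 545
545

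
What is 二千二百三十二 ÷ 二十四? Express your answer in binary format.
Convert 二千二百三十二 (Chinese numeral) → 2×1000 + 2×100 + 3×10 + 2 = 2232 (decimal)
Convert 二十四 (Chinese numeral) → 2×10 + 4 = 24 (decimal)
Compute 2232 ÷ 24 = 93
Convert 93 (decimal) → 93 = 64 + 16 + 8 + 4 + 1 → 0b1011101 (binary)
0b1011101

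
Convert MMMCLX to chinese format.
Convert MMMCLX (Roman numeral) → 1000 + 1000 + 1000 + 100 + 50 + 10 = 3160 (decimal)
Convert 3160 (decimal) → 3160 = 3×1000 + 1×100 + 6×10 → 三千一百六十 (Chinese numeral)
三千一百六十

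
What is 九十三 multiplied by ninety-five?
Convert 九十三 (Chinese numeral) → 9×10 + 3 = 93 (decimal)
Convert ninety-five (English words) → 95 (decimal)
Compute 93 × 95 = 8835
8835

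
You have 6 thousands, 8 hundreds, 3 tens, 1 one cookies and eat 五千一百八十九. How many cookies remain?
Convert 6 thousands, 8 hundreds, 3 tens, 1 one (place-value notation) → 6×1000 + 8×100 + 3×10 + 1 = 6831 (decimal)
Convert 五千一百八十九 (Chinese numeral) → 5×1000 + 1×100 + 8×10 + 9 = 5189 (decimal)
Compute 6831 - 5189 = 1642
1642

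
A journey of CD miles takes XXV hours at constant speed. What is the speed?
Convert CD (Roman numeral) → 400 (decimal)
Convert XXV (Roman numeral) → 10 + 10 + 5 = 25 (decimal)
Compute 400 ÷ 25 = 16
16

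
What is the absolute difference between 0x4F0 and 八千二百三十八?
Convert 0x4F0 (hexadecimal) → 4×256 + 15×16 = 1264 (decimal)
Convert 八千二百三十八 (Chinese numeral) → 8×1000 + 2×100 + 3×10 + 8 = 8238 (decimal)
Compute |1264 - 8238| = 6974
6974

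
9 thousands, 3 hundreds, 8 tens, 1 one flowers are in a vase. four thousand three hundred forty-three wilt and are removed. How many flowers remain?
Convert 9 thousands, 3 hundreds, 8 tens, 1 one (place-value notation) → 9×1000 + 3×100 + 8×10 + 1 = 9381 (decimal)
Convert four thousand three hundred forty-three (English words) → 4×1000 + 3×100 + 43 = 4343 (decimal)
Compute 9381 - 4343 = 5038
5038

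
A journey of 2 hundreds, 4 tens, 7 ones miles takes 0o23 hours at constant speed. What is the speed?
Convert 2 hundreds, 4 tens, 7 ones (place-value notation) → 2×100 + 4×10 + 7 = 247 (decimal)
Convert 0o23 (octal) → 2×8 + 3 = 19 (decimal)
Compute 247 ÷ 19 = 13
13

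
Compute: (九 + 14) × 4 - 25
Convert 九 (Chinese numeral) → 9 (decimal)
Expression in decimal: (9 + 14) × 4 - 25
Parentheses first: 9 + 14 = 23
Multiply: 23 × 4 = 92
Subtract: 92 - 25 = 67
67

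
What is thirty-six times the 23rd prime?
Convert thirty-six (English words) → 36 (decimal)
Convert the 23rd prime (prime index) → 83 (decimal)
Compute 36 × 83 = 2988
2988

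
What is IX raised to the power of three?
Convert IX (Roman numeral) → 9 (decimal)
Convert three (English words) → 3 (decimal)
Compute 9 ^ 3 = 729
729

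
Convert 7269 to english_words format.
Convert 7269 (decimal) → 7269 = 7×1000 + 2×100 + 69 → seven thousand two hundred sixty-nine (English words)
seven thousand two hundred sixty-nine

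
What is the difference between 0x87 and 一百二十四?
Convert 0x87 (hexadecimal) → 8×16 + 7 = 135 (decimal)
Convert 一百二十四 (Chinese numeral) → 1×100 + 2×10 + 4 = 124 (decimal)
Difference: |135 - 124| = 11
11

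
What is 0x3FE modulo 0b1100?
Convert 0x3FE (hexadecimal) → 3×256 + 15×16 + 14 = 1022 (decimal)
Convert 0b1100 (binary) → 8 + 4 = 12 (decimal)
Compute 1022 mod 12 = 2
2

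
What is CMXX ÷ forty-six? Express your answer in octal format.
Convert CMXX (Roman numeral) → 900 + 10 + 10 = 920 (decimal)
Convert forty-six (English words) → 46 (decimal)
Compute 920 ÷ 46 = 20
Convert 20 (decimal) → 20 = 2×8 + 4 → 0o24 (octal)
0o24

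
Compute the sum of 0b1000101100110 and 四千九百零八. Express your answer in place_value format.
Convert 0b1000101100110 (binary) → 4096 + 256 + 64 + 32 + 4 + 2 = 4454 (decimal)
Convert 四千九百零八 (Chinese numeral) → 4×1000 + 9×100 + 8 = 4908 (decimal)
Compute 4454 + 4908 = 9362
Convert 9362 (decimal) → 9362 = 9×1000 + 3×100 + 6×10 + 2 → 9 thousands, 3 hundreds, 6 tens, 2 ones (place-value notation)
9 thousands, 3 hundreds, 6 tens, 2 ones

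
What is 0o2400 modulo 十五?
Convert 0o2400 (octal) → 2×512 + 4×64 = 1280 (decimal)
Convert 十五 (Chinese numeral) → 1×10 + 5 = 15 (decimal)
Compute 1280 mod 15 = 5
5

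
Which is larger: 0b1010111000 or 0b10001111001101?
Convert 0b1010111000 (binary) → 512 + 128 + 32 + 16 + 8 = 696 (decimal)
Convert 0b10001111001101 (binary) → 8192 + 512 + 256 + 128 + 64 + 8 + 4 + 1 = 9165 (decimal)
Compare 696 vs 9165: larger = 9165
9165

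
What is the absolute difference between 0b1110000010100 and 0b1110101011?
Convert 0b1110000010100 (binary) → 4096 + 2048 + 1024 + 16 + 4 = 7188 (decimal)
Convert 0b1110101011 (binary) → 512 + 256 + 128 + 32 + 8 + 2 + 1 = 939 (decimal)
Compute |7188 - 939| = 6249
6249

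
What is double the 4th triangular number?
The 4th triangular number = 4×5/2 = 10
Compute 10 × 2 = 20
20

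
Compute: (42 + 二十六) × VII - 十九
Convert 二十六 (Chinese numeral) → 2×10 + 6 = 26 (decimal)
Convert VII (Roman numeral) → 5 + 1 + 1 = 7 (decimal)
Convert 十九 (Chinese numeral) → 1×10 + 9 = 19 (decimal)
Expression in decimal: (42 + 26) × 7 - 19
Parentheses first: 42 + 26 = 68
Multiply: 68 × 7 = 476
Subtract: 476 - 19 = 457
457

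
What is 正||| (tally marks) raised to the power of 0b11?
Convert 正||| (tally marks) → 5 + 3 = 8 (decimal)
Convert 0b11 (binary) → 2 + 1 = 3 (decimal)
Compute 8 ^ 3 = 512
512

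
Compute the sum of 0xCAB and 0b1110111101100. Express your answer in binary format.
Convert 0xCAB (hexadecimal) → 12×256 + 10×16 + 11 = 3243 (decimal)
Convert 0b1110111101100 (binary) → 4096 + 2048 + 1024 + 256 + 128 + 64 + 32 + 8 + 4 = 7660 (decimal)
Compute 3243 + 7660 = 10903
Convert 10903 (decimal) → 10903 = 8192 + 2048 + 512 + 128 + 16 + 4 + 2 + 1 → 0b10101010010111 (binary)
0b10101010010111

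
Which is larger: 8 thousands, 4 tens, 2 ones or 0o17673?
Convert 8 thousands, 4 tens, 2 ones (place-value notation) → 8×1000 + 4×10 + 2 = 8042 (decimal)
Convert 0o17673 (octal) → 1×4096 + 7×512 + 6×64 + 7×8 + 3 = 8123 (decimal)
Compare 8042 vs 8123: larger = 8123
8123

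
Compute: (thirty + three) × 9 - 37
Convert thirty (English words) → 30 (decimal)
Convert three (English words) → 3 (decimal)
Expression in decimal: (30 + 3) × 9 - 37
Parentheses first: 30 + 3 = 33
Multiply: 33 × 9 = 297
Subtract: 297 - 37 = 260
260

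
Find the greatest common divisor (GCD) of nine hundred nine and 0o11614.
Convert nine hundred nine (English words) → 9×100 + 9 = 909 (decimal)
Convert 0o11614 (octal) → 1×4096 + 1×512 + 6×64 + 1×8 + 4 = 5004 (decimal)
Compute gcd(909, 5004) = 9
9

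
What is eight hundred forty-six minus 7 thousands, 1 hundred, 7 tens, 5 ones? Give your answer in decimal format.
Convert eight hundred forty-six (English words) → 8×100 + 46 = 846 (decimal)
Convert 7 thousands, 1 hundred, 7 tens, 5 ones (place-value notation) → 7×1000 + 1×100 + 7×10 + 5 = 7175 (decimal)
Compute 846 - 7175 = -6329
-6329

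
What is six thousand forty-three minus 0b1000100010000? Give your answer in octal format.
Convert six thousand forty-three (English words) → 6×1000 + 43 = 6043 (decimal)
Convert 0b1000100010000 (binary) → 4096 + 256 + 16 = 4368 (decimal)
Compute 6043 - 4368 = 1675
Convert 1675 (decimal) → 1675 = 3×512 + 2×64 + 1×8 + 3 → 0o3213 (octal)
0o3213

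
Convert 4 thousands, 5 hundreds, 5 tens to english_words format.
Convert 4 thousands, 5 hundreds, 5 tens (place-value notation) → 4×1000 + 5×100 + 5×10 = 4550 (decimal)
Convert 4550 (decimal) → 4550 = 4×1000 + 5×100 + 50 → four thousand five hundred fifty (English words)
four thousand five hundred fifty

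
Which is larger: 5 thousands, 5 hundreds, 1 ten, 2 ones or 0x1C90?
Convert 5 thousands, 5 hundreds, 1 ten, 2 ones (place-value notation) → 5×1000 + 5×100 + 1×10 + 2 = 5512 (decimal)
Convert 0x1C90 (hexadecimal) → 1×4096 + 12×256 + 9×16 = 7312 (decimal)
Compare 5512 vs 7312: larger = 7312
7312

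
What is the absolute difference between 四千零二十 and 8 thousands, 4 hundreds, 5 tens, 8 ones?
Convert 四千零二十 (Chinese numeral) → 4×1000 + 2×10 = 4020 (decimal)
Convert 8 thousands, 4 hundreds, 5 tens, 8 ones (place-value notation) → 8×1000 + 4×100 + 5×10 + 8 = 8458 (decimal)
Compute |4020 - 8458| = 4438
4438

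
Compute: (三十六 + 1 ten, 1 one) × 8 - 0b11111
Convert 三十六 (Chinese numeral) → 3×10 + 6 = 36 (decimal)
Convert 1 ten, 1 one (place-value notation) → 1×10 + 1 = 11 (decimal)
Convert 0b11111 (binary) → 16 + 8 + 4 + 2 + 1 = 31 (decimal)
Expression in decimal: (36 + 11) × 8 - 31
Parentheses first: 36 + 11 = 47
Multiply: 47 × 8 = 376
Subtract: 376 - 31 = 345
345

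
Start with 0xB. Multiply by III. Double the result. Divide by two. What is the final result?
Convert 0xB (hexadecimal) → 11 (decimal)
Start: 11
Convert III (Roman numeral) → 1 + 1 + 1 = 3 (decimal)
11 × 3 = 33
33 × 2 = 66
Convert two (English words) → 2 (decimal)
66 ÷ 2 = 33
33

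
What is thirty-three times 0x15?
Convert thirty-three (English words) → 33 (decimal)
Convert 0x15 (hexadecimal) → 1×16 + 5 = 21 (decimal)
Compute 33 × 21 = 693
693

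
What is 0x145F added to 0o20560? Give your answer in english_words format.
Convert 0x145F (hexadecimal) → 1×4096 + 4×256 + 5×16 + 15 = 5215 (decimal)
Convert 0o20560 (octal) → 2×4096 + 5×64 + 6×8 = 8560 (decimal)
Compute 5215 + 8560 = 13775
Convert 13775 (decimal) → 13775 = 13×1000 + 7×100 + 75 → thirteen thousand seven hundred seventy-five (English words)
thirteen thousand seven hundred seventy-five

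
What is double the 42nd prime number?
The 42nd prime number = 181
Compute 181 × 2 = 362
362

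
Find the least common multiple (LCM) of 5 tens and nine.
Convert 5 tens (place-value notation) → 5×10 = 50 (decimal)
Convert nine (English words) → 9 (decimal)
Compute lcm(50, 9) = 450
450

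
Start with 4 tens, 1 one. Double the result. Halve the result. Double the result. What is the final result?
Convert 4 tens, 1 one (place-value notation) → 4×10 + 1 = 41 (decimal)
Start: 41
41 × 2 = 82
82 ÷ 2 = 41
41 × 2 = 82
82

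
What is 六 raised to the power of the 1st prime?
Convert 六 (Chinese numeral) → 6 (decimal)
Convert the 1st prime (prime index) → 2 (decimal)
Compute 6 ^ 2 = 36
36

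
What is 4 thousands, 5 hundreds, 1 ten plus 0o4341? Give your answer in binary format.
Convert 4 thousands, 5 hundreds, 1 ten (place-value notation) → 4×1000 + 5×100 + 1×10 = 4510 (decimal)
Convert 0o4341 (octal) → 4×512 + 3×64 + 4×8 + 1 = 2273 (decimal)
Compute 4510 + 2273 = 6783
Convert 6783 (decimal) → 6783 = 4096 + 2048 + 512 + 64 + 32 + 16 + 8 + 4 + 2 + 1 → 0b1101001111111 (binary)
0b1101001111111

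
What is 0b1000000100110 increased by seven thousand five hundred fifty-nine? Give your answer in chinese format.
Convert 0b1000000100110 (binary) → 4096 + 32 + 4 + 2 = 4134 (decimal)
Convert seven thousand five hundred fifty-nine (English words) → 7×1000 + 5×100 + 59 = 7559 (decimal)
Compute 4134 + 7559 = 11693
Convert 11693 (decimal) → 11693 = 1×10000 + 1×1000 + 6×100 + 9×10 + 3 → 一万一千六百九十三 (Chinese numeral)
一万一千六百九十三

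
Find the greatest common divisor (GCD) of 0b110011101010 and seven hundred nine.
Convert 0b110011101010 (binary) → 2048 + 1024 + 128 + 64 + 32 + 8 + 2 = 3306 (decimal)
Convert seven hundred nine (English words) → 7×100 + 9 = 709 (decimal)
Compute gcd(3306, 709) = 1
1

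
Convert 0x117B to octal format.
Convert 0x117B (hexadecimal) → 1×4096 + 1×256 + 7×16 + 11 = 4475 (decimal)
Convert 4475 (decimal) → 4475 = 1×4096 + 5×64 + 7×8 + 3 → 0o10573 (octal)
0o10573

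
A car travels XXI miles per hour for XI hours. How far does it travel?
Convert XXI (Roman numeral) → 10 + 10 + 1 = 21 (decimal)
Convert XI (Roman numeral) → 10 + 1 = 11 (decimal)
Compute 21 × 11 = 231
231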